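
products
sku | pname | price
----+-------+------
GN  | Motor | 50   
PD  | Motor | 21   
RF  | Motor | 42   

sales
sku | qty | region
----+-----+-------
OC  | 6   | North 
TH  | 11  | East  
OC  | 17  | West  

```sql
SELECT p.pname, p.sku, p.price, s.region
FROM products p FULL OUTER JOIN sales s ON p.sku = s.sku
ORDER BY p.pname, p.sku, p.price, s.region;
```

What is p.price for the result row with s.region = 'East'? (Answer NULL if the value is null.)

FULL OUTER JOIN keeps every row from both sides; unmatched rows get NULL for the other side's columns.
Matching on p.sku = s.sku.
- p[0] sku=GN → no match; kept with NULLs on the s side.
- p[1] sku=PD → no match; kept with NULLs on the s side.
- p[2] sku=RF → no match; kept with NULLs on the s side.
- plus 3 unmatched s row(s), each kept with NULL p columns.

NULL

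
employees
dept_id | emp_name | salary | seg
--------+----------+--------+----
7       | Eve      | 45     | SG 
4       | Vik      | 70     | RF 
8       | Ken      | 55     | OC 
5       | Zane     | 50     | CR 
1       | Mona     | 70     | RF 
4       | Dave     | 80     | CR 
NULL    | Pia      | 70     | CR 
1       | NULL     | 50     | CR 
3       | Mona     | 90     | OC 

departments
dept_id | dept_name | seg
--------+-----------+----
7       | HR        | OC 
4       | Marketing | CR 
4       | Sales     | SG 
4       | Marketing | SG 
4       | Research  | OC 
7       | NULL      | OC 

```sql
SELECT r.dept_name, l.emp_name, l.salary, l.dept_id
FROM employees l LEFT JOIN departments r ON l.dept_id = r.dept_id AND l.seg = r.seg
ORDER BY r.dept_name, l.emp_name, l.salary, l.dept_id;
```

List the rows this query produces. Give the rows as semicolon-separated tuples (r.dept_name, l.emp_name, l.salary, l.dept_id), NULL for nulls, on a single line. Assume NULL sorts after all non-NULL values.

LEFT JOIN keeps every row from `employees`; unmatched rows get NULL for `departments`'s columns.
Matching on l.dept_id = r.dept_id AND l.seg = r.seg. A NULL in a compared column never satisfies the condition.
- l (dept_id=7, seg=SG) has no partner → padded with NULL.
- l (dept_id=4, seg=RF) has no partner → padded with NULL.
- l (dept_id=8, seg=OC) has no partner → padded with NULL.
- l (dept_id=5, seg=CR) has no partner → padded with NULL.
- l (dept_id=1, seg=RF) has no partner → padded with NULL.
- l (dept_id=4, seg=CR) pairs with 1 row(s) of r.
- l (dept_id=NULL, seg=CR) has no partner → padded with NULL.
- l (dept_id=1, seg=CR) has no partner → padded with NULL.
- l (dept_id=3, seg=OC) has no partner → padded with NULL.
After projecting and ordering:
r.dept_name | l.emp_name | l.salary | l.dept_id
Marketing | Dave | 80 | 4
NULL | Eve | 45 | 7
NULL | Ken | 55 | 8
NULL | Mona | 70 | 1
NULL | Mona | 90 | 3
NULL | Pia | 70 | NULL
NULL | Vik | 70 | 4
NULL | Zane | 50 | 5
NULL | NULL | 50 | 1

(Marketing, Dave, 80, 4); (NULL, Eve, 45, 7); (NULL, Ken, 55, 8); (NULL, Mona, 70, 1); (NULL, Mona, 90, 3); (NULL, Pia, 70, NULL); (NULL, Vik, 70, 4); (NULL, Zane, 50, 5); (NULL, NULL, 50, 1)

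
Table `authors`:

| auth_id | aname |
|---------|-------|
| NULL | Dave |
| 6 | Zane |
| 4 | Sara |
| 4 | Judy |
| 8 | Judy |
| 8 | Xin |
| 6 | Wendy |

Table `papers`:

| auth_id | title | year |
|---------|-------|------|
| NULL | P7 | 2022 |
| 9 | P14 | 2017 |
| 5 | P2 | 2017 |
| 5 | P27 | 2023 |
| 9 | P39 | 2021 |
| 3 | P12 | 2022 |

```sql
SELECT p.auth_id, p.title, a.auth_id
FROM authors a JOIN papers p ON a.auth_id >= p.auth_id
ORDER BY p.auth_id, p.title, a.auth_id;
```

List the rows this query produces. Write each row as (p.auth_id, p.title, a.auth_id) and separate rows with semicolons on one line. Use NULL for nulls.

INNER JOIN keeps only pairs where the ON condition holds.
Matching on a.auth_id >= p.auth_id. A NULL in a compared column never satisfies the condition.
- a[0] auth_id=NULL → no match; dropped.
- a[1] auth_id=6 → 3 match(es) in p → 3 row(s).
- a[2] auth_id=4 → 1 match(es) in p → 1 row(s).
- a[3] auth_id=4 → 1 match(es) in p → 1 row(s).
- a[4] auth_id=8 → 3 match(es) in p → 3 row(s).
- a[5] auth_id=8 → 3 match(es) in p → 3 row(s).
- a[6] auth_id=6 → 3 match(es) in p → 3 row(s).

(3, P12, 4); (3, P12, 4); (3, P12, 6); (3, P12, 6); (3, P12, 8); (3, P12, 8); (5, P2, 6); (5, P2, 6); (5, P2, 8); (5, P2, 8); (5, P27, 6); (5, P27, 6); (5, P27, 8); (5, P27, 8)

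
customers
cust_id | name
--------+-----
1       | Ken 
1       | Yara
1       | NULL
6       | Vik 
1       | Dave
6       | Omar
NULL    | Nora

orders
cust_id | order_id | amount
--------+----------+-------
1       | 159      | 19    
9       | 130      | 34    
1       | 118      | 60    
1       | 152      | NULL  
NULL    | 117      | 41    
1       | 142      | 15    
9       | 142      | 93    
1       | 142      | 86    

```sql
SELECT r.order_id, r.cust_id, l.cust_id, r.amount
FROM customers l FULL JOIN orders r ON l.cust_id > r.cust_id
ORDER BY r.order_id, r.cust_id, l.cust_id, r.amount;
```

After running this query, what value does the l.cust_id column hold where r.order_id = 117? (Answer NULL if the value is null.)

NULL

FULL OUTER JOIN keeps every row from both sides; unmatched rows get NULL for the other side's columns.
Matching on l.cust_id > r.cust_id. A NULL in a compared column never satisfies the condition.
- cust_id=1: no r row matches, row kept with r columns NULL.
- cust_id=1: no r row matches, row kept with r columns NULL.
- cust_id=1: no r row matches, row kept with r columns NULL.
- cust_id=6: 5 matching r row(s), so 5 row(s) emitted.
- cust_id=1: no r row matches, row kept with r columns NULL.
- cust_id=6: 5 matching r row(s), so 5 row(s) emitted.
- cust_id=NULL: no r row matches, row kept with r columns NULL.
- plus 3 unmatched r row(s), each kept with NULL l columns.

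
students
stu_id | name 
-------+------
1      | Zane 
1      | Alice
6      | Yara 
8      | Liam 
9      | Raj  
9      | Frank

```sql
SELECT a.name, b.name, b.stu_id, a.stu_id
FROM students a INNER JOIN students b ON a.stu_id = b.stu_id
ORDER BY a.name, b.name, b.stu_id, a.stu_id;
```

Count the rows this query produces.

10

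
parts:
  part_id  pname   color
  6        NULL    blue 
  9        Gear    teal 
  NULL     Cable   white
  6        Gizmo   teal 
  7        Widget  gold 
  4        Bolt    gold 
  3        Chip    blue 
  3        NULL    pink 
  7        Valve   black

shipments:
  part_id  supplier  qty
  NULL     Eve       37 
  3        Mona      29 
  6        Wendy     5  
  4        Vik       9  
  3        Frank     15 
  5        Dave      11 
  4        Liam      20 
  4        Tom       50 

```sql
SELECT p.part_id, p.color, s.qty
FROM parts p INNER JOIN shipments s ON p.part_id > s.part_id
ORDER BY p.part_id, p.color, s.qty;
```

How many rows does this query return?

35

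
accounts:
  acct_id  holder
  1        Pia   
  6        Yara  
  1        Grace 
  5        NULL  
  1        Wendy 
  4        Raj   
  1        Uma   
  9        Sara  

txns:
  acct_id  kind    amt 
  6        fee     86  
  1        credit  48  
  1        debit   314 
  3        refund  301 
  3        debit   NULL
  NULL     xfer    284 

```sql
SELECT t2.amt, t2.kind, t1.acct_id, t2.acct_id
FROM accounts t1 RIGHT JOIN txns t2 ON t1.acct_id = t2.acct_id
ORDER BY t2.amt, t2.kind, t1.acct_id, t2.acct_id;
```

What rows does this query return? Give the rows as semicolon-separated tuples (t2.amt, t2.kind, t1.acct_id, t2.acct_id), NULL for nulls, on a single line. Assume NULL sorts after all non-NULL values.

RIGHT JOIN keeps every row from `txns`; unmatched rows get NULL for `accounts`'s columns.
Matching on t1.acct_id = t2.acct_id. A NULL in a compared column never satisfies the condition.
- t1[0] acct_id=1 → 2 match(es) in t2 → 2 row(s).
- t1[1] acct_id=6 → 1 match(es) in t2 → 1 row(s).
- t1[2] acct_id=1 → 2 match(es) in t2 → 2 row(s).
- t1[3] acct_id=5 → no match.
- t1[4] acct_id=1 → 2 match(es) in t2 → 2 row(s).
- t1[5] acct_id=4 → no match.
- t1[6] acct_id=1 → 2 match(es) in t2 → 2 row(s).
- t1[7] acct_id=9 → no match.
- plus 3 unmatched t2 row(s), each kept with NULL t1 columns.

(48, credit, 1, 1); (48, credit, 1, 1); (48, credit, 1, 1); (48, credit, 1, 1); (86, fee, 6, 6); (284, xfer, NULL, NULL); (301, refund, NULL, 3); (314, debit, 1, 1); (314, debit, 1, 1); (314, debit, 1, 1); (314, debit, 1, 1); (NULL, debit, NULL, 3)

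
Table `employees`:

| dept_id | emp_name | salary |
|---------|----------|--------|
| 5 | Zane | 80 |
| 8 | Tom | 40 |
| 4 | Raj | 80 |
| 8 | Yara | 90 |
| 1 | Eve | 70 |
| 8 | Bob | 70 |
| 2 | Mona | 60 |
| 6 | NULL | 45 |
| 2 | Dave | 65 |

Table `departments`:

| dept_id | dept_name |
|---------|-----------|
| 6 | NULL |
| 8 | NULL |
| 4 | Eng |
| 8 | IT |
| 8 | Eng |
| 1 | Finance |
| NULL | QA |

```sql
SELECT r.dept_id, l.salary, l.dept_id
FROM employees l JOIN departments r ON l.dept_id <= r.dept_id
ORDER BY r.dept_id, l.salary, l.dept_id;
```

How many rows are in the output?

38

INNER JOIN keeps only pairs where the ON condition holds.
Matching on l.dept_id <= r.dept_id. A NULL in a compared column never satisfies the condition.
- l[0] dept_id=5 → 4 match(es) in r → 4 row(s).
- l[1] dept_id=8 → 3 match(es) in r → 3 row(s).
- l[2] dept_id=4 → 5 match(es) in r → 5 row(s).
- l[3] dept_id=8 → 3 match(es) in r → 3 row(s).
- l[4] dept_id=1 → 6 match(es) in r → 6 row(s).
- l[5] dept_id=8 → 3 match(es) in r → 3 row(s).
- l[6] dept_id=2 → 5 match(es) in r → 5 row(s).
- l[7] dept_id=6 → 4 match(es) in r → 4 row(s).
- l[8] dept_id=2 → 5 match(es) in r → 5 row(s).
Total: 38 rows.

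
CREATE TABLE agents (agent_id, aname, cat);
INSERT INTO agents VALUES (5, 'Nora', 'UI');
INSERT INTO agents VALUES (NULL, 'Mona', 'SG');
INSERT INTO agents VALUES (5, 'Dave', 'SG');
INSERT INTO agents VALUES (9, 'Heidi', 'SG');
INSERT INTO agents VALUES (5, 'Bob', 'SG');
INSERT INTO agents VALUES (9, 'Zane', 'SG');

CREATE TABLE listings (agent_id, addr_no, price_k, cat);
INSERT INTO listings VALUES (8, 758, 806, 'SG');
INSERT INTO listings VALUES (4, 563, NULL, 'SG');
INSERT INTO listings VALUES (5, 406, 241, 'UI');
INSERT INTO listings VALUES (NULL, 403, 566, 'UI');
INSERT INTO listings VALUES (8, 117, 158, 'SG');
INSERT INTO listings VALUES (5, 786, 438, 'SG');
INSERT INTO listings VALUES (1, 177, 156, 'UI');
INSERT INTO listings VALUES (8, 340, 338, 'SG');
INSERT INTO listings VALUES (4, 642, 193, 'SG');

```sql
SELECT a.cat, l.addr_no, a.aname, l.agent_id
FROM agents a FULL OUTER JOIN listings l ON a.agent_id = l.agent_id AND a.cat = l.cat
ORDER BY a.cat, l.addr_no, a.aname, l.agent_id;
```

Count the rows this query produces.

13

FULL OUTER JOIN keeps every row from both sides; unmatched rows get NULL for the other side's columns.
Matching on a.agent_id = l.agent_id AND a.cat = l.cat. A NULL in a compared column never satisfies the condition.
Matched pairs: 3; unmatched a rows kept: 3; unmatched l rows kept: 7.
Total: 3 matched + 10 padded = 13 rows.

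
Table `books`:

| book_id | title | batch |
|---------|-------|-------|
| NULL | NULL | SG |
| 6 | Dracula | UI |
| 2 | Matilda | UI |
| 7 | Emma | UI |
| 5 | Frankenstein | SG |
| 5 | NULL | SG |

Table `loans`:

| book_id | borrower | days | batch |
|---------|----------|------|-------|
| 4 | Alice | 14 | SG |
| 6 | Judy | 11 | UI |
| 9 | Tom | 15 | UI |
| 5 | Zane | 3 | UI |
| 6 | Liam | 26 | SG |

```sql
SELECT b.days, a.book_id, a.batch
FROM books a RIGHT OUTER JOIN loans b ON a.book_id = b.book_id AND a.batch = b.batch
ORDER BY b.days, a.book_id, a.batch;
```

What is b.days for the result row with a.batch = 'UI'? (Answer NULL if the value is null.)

11

RIGHT JOIN keeps every row from `loans`; unmatched rows get NULL for `books`'s columns.
Matching on a.book_id = b.book_id AND a.batch = b.batch. A NULL in a compared column never satisfies the condition.
- a (book_id=NULL, batch=SG) has no partner in b.
- a (book_id=6, batch=UI) pairs with 1 row(s) of b.
- a (book_id=2, batch=UI) has no partner in b.
- a (book_id=7, batch=UI) has no partner in b.
- a (book_id=5, batch=SG) has no partner in b.
- a (book_id=5, batch=SG) has no partner in b.
- 4 b row(s) had no a match → kept, a columns NULL.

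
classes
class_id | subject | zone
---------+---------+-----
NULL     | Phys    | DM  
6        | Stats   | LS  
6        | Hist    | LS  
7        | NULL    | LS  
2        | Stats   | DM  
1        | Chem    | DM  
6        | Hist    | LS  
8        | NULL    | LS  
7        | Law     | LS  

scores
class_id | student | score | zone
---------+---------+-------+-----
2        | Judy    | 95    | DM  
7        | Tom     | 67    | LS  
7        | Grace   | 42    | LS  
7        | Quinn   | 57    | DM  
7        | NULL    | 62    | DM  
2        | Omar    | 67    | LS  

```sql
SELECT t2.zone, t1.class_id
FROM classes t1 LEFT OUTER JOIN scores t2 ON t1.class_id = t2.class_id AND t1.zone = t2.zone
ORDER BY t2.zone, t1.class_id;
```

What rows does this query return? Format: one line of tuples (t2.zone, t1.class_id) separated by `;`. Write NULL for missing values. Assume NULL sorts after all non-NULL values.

(DM, 2); (LS, 7); (LS, 7); (LS, 7); (LS, 7); (NULL, 1); (NULL, 6); (NULL, 6); (NULL, 6); (NULL, 8); (NULL, NULL)

LEFT JOIN keeps every row from `classes`; unmatched rows get NULL for `scores`'s columns.
Matching on t1.class_id = t2.class_id AND t1.zone = t2.zone. A NULL in a compared column never satisfies the condition.
- class_id=NULL, zone=DM: no t2 row matches, row kept with t2 columns NULL.
- class_id=6, zone=LS: no t2 row matches, row kept with t2 columns NULL.
- class_id=6, zone=LS: no t2 row matches, row kept with t2 columns NULL.
- class_id=7, zone=LS: 2 matching t2 row(s), so 2 row(s) emitted.
- class_id=2, zone=DM: 1 matching t2 row(s), so 1 row(s) emitted.
- class_id=1, zone=DM: no t2 row matches, row kept with t2 columns NULL.
- class_id=6, zone=LS: no t2 row matches, row kept with t2 columns NULL.
- class_id=8, zone=LS: no t2 row matches, row kept with t2 columns NULL.
- class_id=7, zone=LS: 2 matching t2 row(s), so 2 row(s) emitted.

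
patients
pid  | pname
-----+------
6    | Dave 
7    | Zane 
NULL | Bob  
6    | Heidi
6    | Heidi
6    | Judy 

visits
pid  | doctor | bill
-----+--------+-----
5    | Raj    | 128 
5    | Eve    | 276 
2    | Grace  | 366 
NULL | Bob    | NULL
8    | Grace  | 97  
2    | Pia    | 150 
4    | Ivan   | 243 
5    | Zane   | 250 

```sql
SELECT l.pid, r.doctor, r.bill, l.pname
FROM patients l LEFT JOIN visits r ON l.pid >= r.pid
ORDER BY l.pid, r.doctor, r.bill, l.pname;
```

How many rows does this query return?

LEFT JOIN keeps every row from `patients`; unmatched rows get NULL for `visits`'s columns.
Matching on l.pid >= r.pid. A NULL in a compared column never satisfies the condition.
Matched pairs: 30; unmatched l rows kept: 1.
Total: 30 matched + 1 padded = 31 rows.

31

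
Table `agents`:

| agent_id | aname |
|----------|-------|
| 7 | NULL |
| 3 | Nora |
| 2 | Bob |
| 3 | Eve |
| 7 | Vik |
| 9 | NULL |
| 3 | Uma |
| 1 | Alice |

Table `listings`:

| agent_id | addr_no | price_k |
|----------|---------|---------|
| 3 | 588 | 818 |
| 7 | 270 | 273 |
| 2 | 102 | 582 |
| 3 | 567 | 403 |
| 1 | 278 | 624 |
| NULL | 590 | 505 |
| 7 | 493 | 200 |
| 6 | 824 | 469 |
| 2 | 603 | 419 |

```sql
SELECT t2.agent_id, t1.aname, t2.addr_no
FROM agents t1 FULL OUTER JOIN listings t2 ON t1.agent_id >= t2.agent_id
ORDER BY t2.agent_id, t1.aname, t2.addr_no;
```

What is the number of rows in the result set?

44

FULL OUTER JOIN keeps every row from both sides; unmatched rows get NULL for the other side's columns.
Matching on t1.agent_id >= t2.agent_id. A NULL in a compared column never satisfies the condition.
Matched pairs: 43; unmatched t1 rows kept: 0; unmatched t2 rows kept: 1.
Total: 43 matched + 1 padded = 44 rows.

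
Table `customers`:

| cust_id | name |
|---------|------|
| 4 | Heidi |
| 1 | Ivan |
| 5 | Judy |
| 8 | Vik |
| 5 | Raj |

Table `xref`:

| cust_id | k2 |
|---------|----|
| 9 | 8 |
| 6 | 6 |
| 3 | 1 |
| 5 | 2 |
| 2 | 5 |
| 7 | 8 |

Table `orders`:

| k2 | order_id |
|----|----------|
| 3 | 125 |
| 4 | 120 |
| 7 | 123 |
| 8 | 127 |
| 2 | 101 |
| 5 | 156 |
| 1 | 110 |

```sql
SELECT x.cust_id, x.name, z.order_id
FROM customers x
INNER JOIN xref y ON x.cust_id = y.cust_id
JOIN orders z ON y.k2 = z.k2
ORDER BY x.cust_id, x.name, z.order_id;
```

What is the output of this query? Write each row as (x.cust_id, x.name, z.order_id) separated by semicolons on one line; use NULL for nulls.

(5, Judy, 101); (5, Raj, 101)

Evaluate left to right. First `customers x INNER JOIN xref y` on cust_id: 2 row(s).
Then INNER JOIN `orders z` on k2: keep only rows whose y.k2 appears in z.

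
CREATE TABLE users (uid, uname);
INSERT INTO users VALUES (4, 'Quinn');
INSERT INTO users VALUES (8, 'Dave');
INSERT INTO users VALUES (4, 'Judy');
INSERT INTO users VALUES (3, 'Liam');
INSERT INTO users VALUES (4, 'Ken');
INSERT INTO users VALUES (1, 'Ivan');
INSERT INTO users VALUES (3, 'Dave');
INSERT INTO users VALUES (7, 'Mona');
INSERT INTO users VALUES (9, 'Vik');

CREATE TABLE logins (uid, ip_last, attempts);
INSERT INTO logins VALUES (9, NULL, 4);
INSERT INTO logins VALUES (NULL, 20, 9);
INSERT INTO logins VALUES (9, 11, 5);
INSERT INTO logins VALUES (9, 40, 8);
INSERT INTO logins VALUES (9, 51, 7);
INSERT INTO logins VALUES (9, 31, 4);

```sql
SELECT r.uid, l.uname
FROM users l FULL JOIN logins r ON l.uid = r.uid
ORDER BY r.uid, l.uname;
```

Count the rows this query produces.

FULL OUTER JOIN keeps every row from both sides; unmatched rows get NULL for the other side's columns.
Matching on l.uid = r.uid. A NULL in a compared column never satisfies the condition.
Matched pairs: 5; unmatched l rows kept: 8; unmatched r rows kept: 1.
Total: 5 matched + 9 padded = 14 rows.

14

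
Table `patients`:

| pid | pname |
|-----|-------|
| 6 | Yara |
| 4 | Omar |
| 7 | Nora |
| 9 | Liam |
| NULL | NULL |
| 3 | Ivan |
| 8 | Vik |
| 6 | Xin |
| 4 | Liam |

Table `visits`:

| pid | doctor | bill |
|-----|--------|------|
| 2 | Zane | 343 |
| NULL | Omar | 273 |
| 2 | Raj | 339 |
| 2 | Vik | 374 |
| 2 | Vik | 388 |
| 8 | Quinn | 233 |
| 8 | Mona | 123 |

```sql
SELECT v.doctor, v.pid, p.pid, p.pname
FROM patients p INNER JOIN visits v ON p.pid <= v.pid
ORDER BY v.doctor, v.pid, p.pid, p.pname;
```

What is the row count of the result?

14

INNER JOIN keeps only pairs where the ON condition holds.
Matching on p.pid <= v.pid. A NULL in a compared column never satisfies the condition.
Matched pairs: 14.
Total: 14 rows.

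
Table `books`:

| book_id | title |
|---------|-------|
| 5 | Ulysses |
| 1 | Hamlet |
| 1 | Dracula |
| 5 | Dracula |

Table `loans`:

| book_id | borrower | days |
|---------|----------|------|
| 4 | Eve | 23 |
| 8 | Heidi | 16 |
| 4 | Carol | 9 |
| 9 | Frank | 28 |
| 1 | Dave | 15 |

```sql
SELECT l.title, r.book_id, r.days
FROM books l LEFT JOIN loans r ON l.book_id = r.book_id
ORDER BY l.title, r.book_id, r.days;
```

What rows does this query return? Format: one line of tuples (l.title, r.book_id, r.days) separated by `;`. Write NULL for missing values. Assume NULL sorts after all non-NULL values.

LEFT JOIN keeps every row from `books`; unmatched rows get NULL for `loans`'s columns.
Matching on l.book_id = r.book_id.
Matched pairs: 2; unmatched l rows kept: 2.

(Dracula, 1, 15); (Dracula, NULL, NULL); (Hamlet, 1, 15); (Ulysses, NULL, NULL)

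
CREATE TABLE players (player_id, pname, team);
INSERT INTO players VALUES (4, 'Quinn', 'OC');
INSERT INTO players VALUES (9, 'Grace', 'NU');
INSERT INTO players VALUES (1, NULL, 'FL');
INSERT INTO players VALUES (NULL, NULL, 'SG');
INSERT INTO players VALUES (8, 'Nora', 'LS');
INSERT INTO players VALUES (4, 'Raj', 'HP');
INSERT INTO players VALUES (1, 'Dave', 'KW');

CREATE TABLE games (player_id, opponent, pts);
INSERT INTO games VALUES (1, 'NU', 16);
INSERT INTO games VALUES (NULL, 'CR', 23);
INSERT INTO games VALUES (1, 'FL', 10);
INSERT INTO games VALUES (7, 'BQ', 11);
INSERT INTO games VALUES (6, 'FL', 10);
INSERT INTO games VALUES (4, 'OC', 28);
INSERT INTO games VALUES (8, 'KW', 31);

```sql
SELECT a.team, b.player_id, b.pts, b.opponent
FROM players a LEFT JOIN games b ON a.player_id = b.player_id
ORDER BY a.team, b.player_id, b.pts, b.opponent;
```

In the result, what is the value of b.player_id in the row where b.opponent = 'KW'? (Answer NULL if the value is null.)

LEFT JOIN keeps every row from `players`; unmatched rows get NULL for `games`'s columns.
Matching on a.player_id = b.player_id. A NULL in a compared column never satisfies the condition.
- player_id=4: 1 matching b row(s), so 1 row(s) emitted.
- player_id=9: no b row matches, row kept with b columns NULL.
- player_id=1: 2 matching b row(s), so 2 row(s) emitted.
- player_id=NULL: no b row matches, row kept with b columns NULL.
- player_id=8: 1 matching b row(s), so 1 row(s) emitted.
- player_id=4: 1 matching b row(s), so 1 row(s) emitted.
- player_id=1: 2 matching b row(s), so 2 row(s) emitted.

8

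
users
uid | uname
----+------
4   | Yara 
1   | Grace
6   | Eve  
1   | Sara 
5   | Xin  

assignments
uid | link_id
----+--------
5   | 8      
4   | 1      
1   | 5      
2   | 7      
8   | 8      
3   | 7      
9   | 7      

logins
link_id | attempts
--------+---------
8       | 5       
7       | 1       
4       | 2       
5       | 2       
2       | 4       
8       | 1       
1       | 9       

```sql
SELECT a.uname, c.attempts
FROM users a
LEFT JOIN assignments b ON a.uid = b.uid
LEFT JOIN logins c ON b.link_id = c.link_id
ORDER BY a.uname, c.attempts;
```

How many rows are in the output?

6

Joins associate left-to-right: users LEFT JOIN assignments on uid gives 5 intermediate row(s).
Then LEFT JOIN `logins c` on link_id: each of those 5 rows is kept; rows whose b.link_id has no match in c get NULL for c's columns.
Result: 6 row(s).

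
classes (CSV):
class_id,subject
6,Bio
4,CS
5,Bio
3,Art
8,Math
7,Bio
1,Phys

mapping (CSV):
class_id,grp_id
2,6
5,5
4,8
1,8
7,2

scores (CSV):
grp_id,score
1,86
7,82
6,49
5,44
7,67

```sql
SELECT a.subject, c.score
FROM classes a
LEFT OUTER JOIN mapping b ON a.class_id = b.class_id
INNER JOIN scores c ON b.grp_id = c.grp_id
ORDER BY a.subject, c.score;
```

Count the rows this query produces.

1

Step 1 — a LEFT JOIN b on class_id → 7 row(s).
Then INNER JOIN `scores c` on grp_id: keep only rows whose b.grp_id appears in c.
Result: 1 row(s).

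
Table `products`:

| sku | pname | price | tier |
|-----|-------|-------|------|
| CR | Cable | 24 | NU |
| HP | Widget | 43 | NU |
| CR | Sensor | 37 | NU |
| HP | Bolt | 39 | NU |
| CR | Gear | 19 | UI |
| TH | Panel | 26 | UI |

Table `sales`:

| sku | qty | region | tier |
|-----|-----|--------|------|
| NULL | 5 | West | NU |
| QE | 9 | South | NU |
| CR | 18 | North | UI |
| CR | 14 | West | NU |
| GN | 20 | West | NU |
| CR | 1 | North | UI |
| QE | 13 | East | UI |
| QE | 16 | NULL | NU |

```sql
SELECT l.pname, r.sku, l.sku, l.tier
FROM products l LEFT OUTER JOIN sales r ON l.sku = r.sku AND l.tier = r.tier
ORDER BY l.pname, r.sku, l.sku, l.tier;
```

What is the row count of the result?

7

LEFT JOIN keeps every row from `products`; unmatched rows get NULL for `sales`'s columns.
Matching on l.sku = r.sku AND l.tier = r.tier. A NULL in a compared column never satisfies the condition.
- sku=CR, tier=NU: 1 matching r row(s), so 1 row(s) emitted.
- sku=HP, tier=NU: no r row matches, row kept with r columns NULL.
- sku=CR, tier=NU: 1 matching r row(s), so 1 row(s) emitted.
- sku=HP, tier=NU: no r row matches, row kept with r columns NULL.
- sku=CR, tier=UI: 2 matching r row(s), so 2 row(s) emitted.
- sku=TH, tier=UI: no r row matches, row kept with r columns NULL.
Total: 4 matched + 3 padded = 7 rows.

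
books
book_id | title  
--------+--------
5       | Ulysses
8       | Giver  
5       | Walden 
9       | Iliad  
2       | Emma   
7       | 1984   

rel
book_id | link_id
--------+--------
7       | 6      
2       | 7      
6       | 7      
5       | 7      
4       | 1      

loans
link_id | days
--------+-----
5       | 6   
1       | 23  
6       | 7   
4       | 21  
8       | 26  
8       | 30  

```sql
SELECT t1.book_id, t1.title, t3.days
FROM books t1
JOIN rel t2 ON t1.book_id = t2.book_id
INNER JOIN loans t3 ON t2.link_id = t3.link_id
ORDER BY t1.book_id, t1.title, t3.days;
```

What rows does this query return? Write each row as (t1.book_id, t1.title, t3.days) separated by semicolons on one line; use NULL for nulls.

Evaluate left to right. First `books t1 INNER JOIN rel t2` on book_id: 4 row(s).
Then INNER JOIN `loans t3` on link_id: keep only rows whose t2.link_id appears in t3.

(7, 1984, 7)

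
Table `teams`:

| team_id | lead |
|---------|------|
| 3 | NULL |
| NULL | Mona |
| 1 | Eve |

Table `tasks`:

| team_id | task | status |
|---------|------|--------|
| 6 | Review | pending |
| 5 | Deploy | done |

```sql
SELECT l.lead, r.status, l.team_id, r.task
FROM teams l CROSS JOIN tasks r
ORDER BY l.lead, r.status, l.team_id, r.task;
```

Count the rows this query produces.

CROSS JOIN pairs every row of `teams` with every row of `tasks`: 3 × 2 = 6 rows.

6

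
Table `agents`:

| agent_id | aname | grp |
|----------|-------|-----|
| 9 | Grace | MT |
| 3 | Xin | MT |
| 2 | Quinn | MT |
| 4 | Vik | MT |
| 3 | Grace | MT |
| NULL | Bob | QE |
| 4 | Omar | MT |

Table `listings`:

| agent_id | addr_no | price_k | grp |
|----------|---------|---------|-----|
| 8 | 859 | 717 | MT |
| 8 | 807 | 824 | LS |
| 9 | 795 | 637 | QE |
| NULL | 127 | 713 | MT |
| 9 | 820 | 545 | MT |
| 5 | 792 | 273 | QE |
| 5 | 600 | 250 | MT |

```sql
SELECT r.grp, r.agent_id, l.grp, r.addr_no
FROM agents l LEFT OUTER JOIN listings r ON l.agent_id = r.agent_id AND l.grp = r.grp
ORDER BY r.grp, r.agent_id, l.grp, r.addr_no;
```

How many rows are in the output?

LEFT JOIN keeps every row from `agents`; unmatched rows get NULL for `listings`'s columns.
Matching on l.agent_id = r.agent_id AND l.grp = r.grp. A NULL in a compared column never satisfies the condition.
- l (agent_id=9, grp=MT) pairs with 1 row(s) of r.
- l (agent_id=3, grp=MT) has no partner → padded with NULL.
- l (agent_id=2, grp=MT) has no partner → padded with NULL.
- l (agent_id=4, grp=MT) has no partner → padded with NULL.
- l (agent_id=3, grp=MT) has no partner → padded with NULL.
- l (agent_id=NULL, grp=QE) has no partner → padded with NULL.
- l (agent_id=4, grp=MT) has no partner → padded with NULL.
Total: 1 matched + 6 padded = 7 rows.

7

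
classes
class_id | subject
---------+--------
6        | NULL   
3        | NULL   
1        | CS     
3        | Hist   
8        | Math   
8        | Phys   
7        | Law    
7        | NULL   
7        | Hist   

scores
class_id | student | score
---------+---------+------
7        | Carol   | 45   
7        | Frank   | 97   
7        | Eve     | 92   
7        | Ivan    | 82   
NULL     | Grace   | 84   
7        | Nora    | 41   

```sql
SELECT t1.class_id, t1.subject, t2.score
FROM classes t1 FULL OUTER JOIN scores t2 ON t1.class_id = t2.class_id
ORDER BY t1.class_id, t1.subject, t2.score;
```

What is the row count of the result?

22

FULL OUTER JOIN keeps every row from both sides; unmatched rows get NULL for the other side's columns.
Matching on t1.class_id = t2.class_id. A NULL in a compared column never satisfies the condition.
- t1 row (class_id=6): no match → kept, t2 columns NULL.
- t1 row (class_id=3): no match → kept, t2 columns NULL.
- t1 row (class_id=1): no match → kept, t2 columns NULL.
- t1 row (class_id=3): no match → kept, t2 columns NULL.
- t1 row (class_id=8): no match → kept, t2 columns NULL.
- t1 row (class_id=8): no match → kept, t2 columns NULL.
- t1 row (class_id=7): matches 5 t2 row(s) → 5 output row(s).
- t1 row (class_id=7): matches 5 t2 row(s) → 5 output row(s).
- t1 row (class_id=7): matches 5 t2 row(s) → 5 output row(s).
- 1 row(s) from t2 found no t1 partner → padded with NULL.
Total: 15 matched + 7 padded = 22 rows.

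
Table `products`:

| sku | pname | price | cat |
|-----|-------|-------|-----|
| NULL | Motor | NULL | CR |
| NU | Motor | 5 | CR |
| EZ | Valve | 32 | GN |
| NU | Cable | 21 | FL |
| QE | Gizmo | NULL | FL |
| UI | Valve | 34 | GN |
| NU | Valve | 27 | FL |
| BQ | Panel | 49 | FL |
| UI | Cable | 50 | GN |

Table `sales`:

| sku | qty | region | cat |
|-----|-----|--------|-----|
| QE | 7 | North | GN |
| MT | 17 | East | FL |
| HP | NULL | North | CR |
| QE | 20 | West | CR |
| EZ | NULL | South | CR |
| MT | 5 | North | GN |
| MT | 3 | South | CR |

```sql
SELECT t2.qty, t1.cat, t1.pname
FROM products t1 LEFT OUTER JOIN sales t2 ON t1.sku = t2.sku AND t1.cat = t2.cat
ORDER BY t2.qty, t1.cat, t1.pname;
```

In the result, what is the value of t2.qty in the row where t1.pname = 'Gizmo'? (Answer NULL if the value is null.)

NULL

LEFT JOIN keeps every row from `products`; unmatched rows get NULL for `sales`'s columns.
Matching on t1.sku = t2.sku AND t1.cat = t2.cat. A NULL in a compared column never satisfies the condition.
- t1 (sku=NULL, cat=CR) has no partner → padded with NULL.
- t1 (sku=NU, cat=CR) has no partner → padded with NULL.
- t1 (sku=EZ, cat=GN) has no partner → padded with NULL.
- t1 (sku=NU, cat=FL) has no partner → padded with NULL.
- t1 (sku=QE, cat=FL) has no partner → padded with NULL.
- t1 (sku=UI, cat=GN) has no partner → padded with NULL.
- t1 (sku=NU, cat=FL) has no partner → padded with NULL.
- t1 (sku=BQ, cat=FL) has no partner → padded with NULL.
- t1 (sku=UI, cat=GN) has no partner → padded with NULL.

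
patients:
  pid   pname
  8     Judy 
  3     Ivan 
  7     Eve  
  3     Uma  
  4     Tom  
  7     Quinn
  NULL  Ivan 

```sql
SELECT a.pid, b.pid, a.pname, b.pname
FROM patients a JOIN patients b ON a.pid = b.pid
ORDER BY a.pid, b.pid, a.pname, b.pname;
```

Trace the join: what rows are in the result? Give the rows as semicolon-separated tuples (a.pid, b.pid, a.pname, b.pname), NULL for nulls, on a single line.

(3, 3, Ivan, Ivan); (3, 3, Ivan, Uma); (3, 3, Uma, Ivan); (3, 3, Uma, Uma); (4, 4, Tom, Tom); (7, 7, Eve, Eve); (7, 7, Eve, Quinn); (7, 7, Quinn, Eve); (7, 7, Quinn, Quinn); (8, 8, Judy, Judy)

INNER JOIN keeps only pairs where the ON condition holds.
Matching on a.pid = b.pid. A NULL in a compared column never satisfies the condition.
- a (pid=8) pairs with 1 row(s) of b.
- a (pid=3) pairs with 2 row(s) of b.
- a (pid=7) pairs with 2 row(s) of b.
- a (pid=3) pairs with 2 row(s) of b.
- a (pid=4) pairs with 1 row(s) of b.
- a (pid=7) pairs with 2 row(s) of b.
- a (pid=NULL) has no partner → excluded.
After projecting and ordering:
a.pid | b.pid | a.pname | b.pname
3 | 3 | Ivan | Ivan
3 | 3 | Ivan | Uma
3 | 3 | Uma | Ivan
3 | 3 | Uma | Uma
4 | 4 | Tom | Tom
7 | 7 | Eve | Eve
7 | 7 | Eve | Quinn
7 | 7 | Quinn | Eve
7 | 7 | Quinn | Quinn
8 | 8 | Judy | Judy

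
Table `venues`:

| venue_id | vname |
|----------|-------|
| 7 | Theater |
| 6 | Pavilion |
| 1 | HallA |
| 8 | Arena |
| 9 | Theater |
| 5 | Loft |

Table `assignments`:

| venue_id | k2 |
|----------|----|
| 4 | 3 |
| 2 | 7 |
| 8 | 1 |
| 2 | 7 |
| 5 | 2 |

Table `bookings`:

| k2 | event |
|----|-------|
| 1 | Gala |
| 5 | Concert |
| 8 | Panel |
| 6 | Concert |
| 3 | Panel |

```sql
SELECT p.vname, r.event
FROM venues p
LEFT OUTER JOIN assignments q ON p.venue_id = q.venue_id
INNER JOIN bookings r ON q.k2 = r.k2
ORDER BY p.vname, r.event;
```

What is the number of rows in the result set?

1

Evaluate left to right. First `venues p LEFT JOIN assignments q` on venue_id: 6 row(s).
Then INNER JOIN `bookings r` on k2: keep only rows whose q.k2 appears in r.
Result: 1 row(s).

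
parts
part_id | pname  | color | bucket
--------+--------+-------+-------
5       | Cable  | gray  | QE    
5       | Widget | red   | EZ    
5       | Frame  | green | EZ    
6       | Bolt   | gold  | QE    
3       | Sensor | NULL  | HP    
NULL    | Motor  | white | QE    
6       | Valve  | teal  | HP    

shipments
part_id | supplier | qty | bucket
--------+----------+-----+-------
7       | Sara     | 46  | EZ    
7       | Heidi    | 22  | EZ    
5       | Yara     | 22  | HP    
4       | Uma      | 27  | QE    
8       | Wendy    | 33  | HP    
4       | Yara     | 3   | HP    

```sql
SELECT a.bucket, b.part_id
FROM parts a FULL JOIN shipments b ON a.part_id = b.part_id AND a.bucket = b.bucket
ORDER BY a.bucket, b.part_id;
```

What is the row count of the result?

13

FULL OUTER JOIN keeps every row from both sides; unmatched rows get NULL for the other side's columns.
Matching on a.part_id = b.part_id AND a.bucket = b.bucket. A NULL in a compared column never satisfies the condition.
Matched pairs: 0; unmatched a rows kept: 7; unmatched b rows kept: 6.
Total: 0 matched + 13 padded = 13 rows.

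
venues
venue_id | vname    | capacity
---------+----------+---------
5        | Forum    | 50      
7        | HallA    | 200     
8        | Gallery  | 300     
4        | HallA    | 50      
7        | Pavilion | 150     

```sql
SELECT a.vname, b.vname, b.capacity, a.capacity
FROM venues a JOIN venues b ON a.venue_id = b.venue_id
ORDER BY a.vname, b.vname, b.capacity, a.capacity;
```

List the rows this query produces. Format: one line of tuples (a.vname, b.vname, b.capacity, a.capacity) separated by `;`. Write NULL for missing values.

INNER JOIN keeps only pairs where the ON condition holds.
Matching on a.venue_id = b.venue_id.
- a (venue_id=5) pairs with 1 row(s) of b.
- a (venue_id=7) pairs with 2 row(s) of b.
- a (venue_id=8) pairs with 1 row(s) of b.
- a (venue_id=4) pairs with 1 row(s) of b.
- a (venue_id=7) pairs with 2 row(s) of b.
After projecting and ordering:
a.vname | b.vname | b.capacity | a.capacity
Forum | Forum | 50 | 50
Gallery | Gallery | 300 | 300
HallA | HallA | 50 | 50
HallA | HallA | 200 | 200
HallA | Pavilion | 150 | 200
Pavilion | HallA | 200 | 150
Pavilion | Pavilion | 150 | 150

(Forum, Forum, 50, 50); (Gallery, Gallery, 300, 300); (HallA, HallA, 50, 50); (HallA, HallA, 200, 200); (HallA, Pavilion, 150, 200); (Pavilion, HallA, 200, 150); (Pavilion, Pavilion, 150, 150)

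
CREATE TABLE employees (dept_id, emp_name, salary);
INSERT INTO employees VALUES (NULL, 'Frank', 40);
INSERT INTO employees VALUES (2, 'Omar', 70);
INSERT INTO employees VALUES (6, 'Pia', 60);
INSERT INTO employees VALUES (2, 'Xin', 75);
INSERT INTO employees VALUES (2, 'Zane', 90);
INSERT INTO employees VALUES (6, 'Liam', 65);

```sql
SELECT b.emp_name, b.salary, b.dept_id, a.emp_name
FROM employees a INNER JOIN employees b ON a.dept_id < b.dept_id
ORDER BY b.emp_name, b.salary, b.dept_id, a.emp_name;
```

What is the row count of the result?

INNER JOIN keeps only pairs where the ON condition holds.
Matching on a.dept_id < b.dept_id. A NULL in a compared column never satisfies the condition.
- a (dept_id=NULL) has no partner → excluded.
- a (dept_id=2) pairs with 2 row(s) of b.
- a (dept_id=6) has no partner → excluded.
- a (dept_id=2) pairs with 2 row(s) of b.
- a (dept_id=2) pairs with 2 row(s) of b.
- a (dept_id=6) has no partner → excluded.
Total: 6 rows.

6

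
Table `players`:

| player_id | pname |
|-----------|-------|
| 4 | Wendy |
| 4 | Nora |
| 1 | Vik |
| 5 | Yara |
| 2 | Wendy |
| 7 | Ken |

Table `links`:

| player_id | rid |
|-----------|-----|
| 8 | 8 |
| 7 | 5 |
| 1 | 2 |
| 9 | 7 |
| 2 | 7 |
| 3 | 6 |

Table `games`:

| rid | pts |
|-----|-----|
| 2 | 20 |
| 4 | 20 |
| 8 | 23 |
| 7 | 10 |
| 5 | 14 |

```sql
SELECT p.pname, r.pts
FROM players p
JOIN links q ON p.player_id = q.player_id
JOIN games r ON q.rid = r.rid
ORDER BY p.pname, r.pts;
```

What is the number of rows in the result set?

3

Joins associate left-to-right: players INNER JOIN links on player_id gives 3 intermediate row(s).
Then INNER JOIN `games r` on rid: keep only rows whose q.rid appears in r.
Result: 3 row(s).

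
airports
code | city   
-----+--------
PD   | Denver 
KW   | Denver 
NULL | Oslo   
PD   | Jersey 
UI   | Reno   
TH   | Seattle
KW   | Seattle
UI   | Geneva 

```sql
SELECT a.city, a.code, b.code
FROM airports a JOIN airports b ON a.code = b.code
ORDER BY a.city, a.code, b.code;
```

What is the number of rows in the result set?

13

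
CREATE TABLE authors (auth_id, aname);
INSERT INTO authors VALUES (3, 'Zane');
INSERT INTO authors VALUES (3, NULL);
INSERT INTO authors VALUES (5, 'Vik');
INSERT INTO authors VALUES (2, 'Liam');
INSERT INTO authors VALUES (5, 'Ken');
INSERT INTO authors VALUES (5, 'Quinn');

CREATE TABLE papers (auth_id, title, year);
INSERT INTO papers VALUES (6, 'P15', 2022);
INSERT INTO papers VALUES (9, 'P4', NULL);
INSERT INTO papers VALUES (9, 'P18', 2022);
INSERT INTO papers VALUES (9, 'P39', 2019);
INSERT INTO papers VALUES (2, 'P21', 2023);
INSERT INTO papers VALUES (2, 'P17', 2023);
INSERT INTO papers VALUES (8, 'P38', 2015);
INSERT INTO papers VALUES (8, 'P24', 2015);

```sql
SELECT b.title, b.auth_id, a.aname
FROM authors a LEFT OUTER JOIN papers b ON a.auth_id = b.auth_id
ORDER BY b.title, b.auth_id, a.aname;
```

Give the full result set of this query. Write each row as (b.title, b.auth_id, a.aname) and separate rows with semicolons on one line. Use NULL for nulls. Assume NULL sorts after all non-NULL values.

LEFT JOIN keeps every row from `authors`; unmatched rows get NULL for `papers`'s columns.
Matching on a.auth_id = b.auth_id.
- auth_id=3: no b row matches, row kept with b columns NULL.
- auth_id=3: no b row matches, row kept with b columns NULL.
- auth_id=5: no b row matches, row kept with b columns NULL.
- auth_id=2: 2 matching b row(s), so 2 row(s) emitted.
- auth_id=5: no b row matches, row kept with b columns NULL.
- auth_id=5: no b row matches, row kept with b columns NULL.
After projecting and ordering:
b.title | b.auth_id | a.aname
P17 | 2 | Liam
P21 | 2 | Liam
NULL | NULL | Ken
NULL | NULL | Quinn
NULL | NULL | Vik
NULL | NULL | Zane
NULL | NULL | NULL

(P17, 2, Liam); (P21, 2, Liam); (NULL, NULL, Ken); (NULL, NULL, Quinn); (NULL, NULL, Vik); (NULL, NULL, Zane); (NULL, NULL, NULL)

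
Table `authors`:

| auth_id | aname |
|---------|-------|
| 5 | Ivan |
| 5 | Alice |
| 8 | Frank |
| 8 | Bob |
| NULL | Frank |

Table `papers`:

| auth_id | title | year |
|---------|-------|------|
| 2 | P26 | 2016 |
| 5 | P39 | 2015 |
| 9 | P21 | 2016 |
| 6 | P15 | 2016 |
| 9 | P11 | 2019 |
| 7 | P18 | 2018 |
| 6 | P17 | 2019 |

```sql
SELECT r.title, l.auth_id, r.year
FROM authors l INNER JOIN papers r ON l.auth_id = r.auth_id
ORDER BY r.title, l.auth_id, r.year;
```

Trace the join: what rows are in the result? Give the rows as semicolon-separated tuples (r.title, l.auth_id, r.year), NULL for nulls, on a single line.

INNER JOIN keeps only pairs where the ON condition holds.
Matching on l.auth_id = r.auth_id. A NULL in a compared column never satisfies the condition.
Matched pairs: 2.

(P39, 5, 2015); (P39, 5, 2015)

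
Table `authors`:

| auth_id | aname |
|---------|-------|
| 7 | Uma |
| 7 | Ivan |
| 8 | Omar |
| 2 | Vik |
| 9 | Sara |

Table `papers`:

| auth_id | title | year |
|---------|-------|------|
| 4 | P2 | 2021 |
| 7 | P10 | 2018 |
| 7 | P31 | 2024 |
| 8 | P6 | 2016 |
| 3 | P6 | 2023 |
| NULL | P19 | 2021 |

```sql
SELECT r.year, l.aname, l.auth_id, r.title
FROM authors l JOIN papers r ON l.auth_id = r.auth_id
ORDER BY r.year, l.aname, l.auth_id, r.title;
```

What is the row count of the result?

INNER JOIN keeps only pairs where the ON condition holds.
Matching on l.auth_id = r.auth_id. A NULL in a compared column never satisfies the condition.
- l row (auth_id=7): matches 2 r row(s) → 2 output row(s).
- l row (auth_id=7): matches 2 r row(s) → 2 output row(s).
- l row (auth_id=8): matches 1 r row(s) → 1 output row(s).
- l row (auth_id=2): no match → dropped.
- l row (auth_id=9): no match → dropped.
Total: 5 rows.

5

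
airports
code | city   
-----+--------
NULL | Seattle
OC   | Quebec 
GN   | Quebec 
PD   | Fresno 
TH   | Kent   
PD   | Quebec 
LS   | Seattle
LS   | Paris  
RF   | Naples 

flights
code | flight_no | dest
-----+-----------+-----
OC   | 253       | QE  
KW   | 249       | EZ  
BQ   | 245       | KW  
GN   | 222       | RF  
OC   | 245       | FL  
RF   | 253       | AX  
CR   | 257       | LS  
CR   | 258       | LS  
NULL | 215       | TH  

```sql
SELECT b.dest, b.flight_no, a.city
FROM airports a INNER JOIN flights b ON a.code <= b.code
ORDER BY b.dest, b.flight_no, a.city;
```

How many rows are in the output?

17

INNER JOIN keeps only pairs where the ON condition holds.
Matching on a.code <= b.code. A NULL in a compared column never satisfies the condition.
- a[0] code=NULL → no match; dropped.
- a[1] code=OC → 3 match(es) in b → 3 row(s).
- a[2] code=GN → 5 match(es) in b → 5 row(s).
- a[3] code=PD → 1 match(es) in b → 1 row(s).
- a[4] code=TH → no match; dropped.
- a[5] code=PD → 1 match(es) in b → 1 row(s).
- a[6] code=LS → 3 match(es) in b → 3 row(s).
- a[7] code=LS → 3 match(es) in b → 3 row(s).
- a[8] code=RF → 1 match(es) in b → 1 row(s).
Total: 17 rows.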